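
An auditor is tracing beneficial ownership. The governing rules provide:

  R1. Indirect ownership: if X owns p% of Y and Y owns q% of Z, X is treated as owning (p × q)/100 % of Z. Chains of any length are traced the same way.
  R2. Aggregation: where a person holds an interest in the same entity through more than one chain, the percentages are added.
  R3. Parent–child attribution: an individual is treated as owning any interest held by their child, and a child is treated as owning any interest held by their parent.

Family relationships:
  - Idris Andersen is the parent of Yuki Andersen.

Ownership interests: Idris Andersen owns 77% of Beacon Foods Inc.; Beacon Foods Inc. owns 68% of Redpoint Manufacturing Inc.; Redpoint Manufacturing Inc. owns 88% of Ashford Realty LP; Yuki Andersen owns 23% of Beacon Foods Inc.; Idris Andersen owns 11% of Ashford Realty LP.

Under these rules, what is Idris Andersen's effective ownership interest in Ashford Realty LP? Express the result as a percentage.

By parent–child attribution (R3), Idris Andersen is treated as also owning Yuki Andersen's interest in Beacon Foods Inc, giving 77% + 23% = 100%.
Chain via Beacon Foods Inc. → Redpoint Manufacturing Inc. (R1): 100% × 68% × 88% = 59.84% of Ashford Realty LP.
Direct interest in Ashford Realty LP: 11%.
Aggregating (R2): 59.84% + 11% = 70.84%.

70.84%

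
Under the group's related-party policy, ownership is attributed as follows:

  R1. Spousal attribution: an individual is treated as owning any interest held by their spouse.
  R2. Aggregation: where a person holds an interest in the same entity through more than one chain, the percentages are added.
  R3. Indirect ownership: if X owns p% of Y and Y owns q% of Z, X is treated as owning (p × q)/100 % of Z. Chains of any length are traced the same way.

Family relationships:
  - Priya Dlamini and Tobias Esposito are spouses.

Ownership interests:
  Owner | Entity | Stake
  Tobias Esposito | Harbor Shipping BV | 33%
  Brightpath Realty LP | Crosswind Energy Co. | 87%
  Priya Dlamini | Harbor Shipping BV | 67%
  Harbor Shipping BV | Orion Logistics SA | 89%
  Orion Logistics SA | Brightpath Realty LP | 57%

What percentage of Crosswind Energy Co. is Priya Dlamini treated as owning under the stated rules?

By spousal attribution (R1), Priya Dlamini is treated as also owning Tobias Esposito's interest in Harbor Shipping BV, giving 67% + 33% = 100%.
Chain via Harbor Shipping BV → Orion Logistics SA → Brightpath Realty LP (R3): 100% × 89% × 57% × 87% = 44.1351% of Crosswind Energy Co.

44.1351%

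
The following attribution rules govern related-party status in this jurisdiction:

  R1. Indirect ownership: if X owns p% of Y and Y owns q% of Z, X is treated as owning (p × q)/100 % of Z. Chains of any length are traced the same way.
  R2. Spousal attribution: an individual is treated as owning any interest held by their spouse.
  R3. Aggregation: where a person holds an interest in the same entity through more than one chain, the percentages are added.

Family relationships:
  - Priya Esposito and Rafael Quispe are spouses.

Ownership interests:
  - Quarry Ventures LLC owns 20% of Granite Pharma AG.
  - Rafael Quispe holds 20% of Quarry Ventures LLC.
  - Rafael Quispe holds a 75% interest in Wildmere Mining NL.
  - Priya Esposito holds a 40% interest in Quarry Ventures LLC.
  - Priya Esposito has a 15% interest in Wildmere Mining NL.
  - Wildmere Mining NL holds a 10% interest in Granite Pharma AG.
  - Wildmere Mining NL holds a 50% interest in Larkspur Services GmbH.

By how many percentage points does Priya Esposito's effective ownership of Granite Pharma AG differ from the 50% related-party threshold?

29

By spousal attribution (R2), Priya Esposito is treated as also owning Rafael Quispe's interest in Quarry Ventures LLC, giving 40% + 20% = 60%.
By spousal attribution (R2), Priya Esposito is treated as also owning Rafael Quispe's interest in Wildmere Mining NL, giving 15% + 75% = 90%.
Chain via Quarry Ventures LLC (R1): 60% × 20% = 12% of Granite Pharma AG.
Chain via Wildmere Mining NL (R1): 90% × 10% = 9% of Granite Pharma AG.
Aggregating (R3): 12% + 9% = 21%.
21% falls short of the 50% threshold by 29 percentage points.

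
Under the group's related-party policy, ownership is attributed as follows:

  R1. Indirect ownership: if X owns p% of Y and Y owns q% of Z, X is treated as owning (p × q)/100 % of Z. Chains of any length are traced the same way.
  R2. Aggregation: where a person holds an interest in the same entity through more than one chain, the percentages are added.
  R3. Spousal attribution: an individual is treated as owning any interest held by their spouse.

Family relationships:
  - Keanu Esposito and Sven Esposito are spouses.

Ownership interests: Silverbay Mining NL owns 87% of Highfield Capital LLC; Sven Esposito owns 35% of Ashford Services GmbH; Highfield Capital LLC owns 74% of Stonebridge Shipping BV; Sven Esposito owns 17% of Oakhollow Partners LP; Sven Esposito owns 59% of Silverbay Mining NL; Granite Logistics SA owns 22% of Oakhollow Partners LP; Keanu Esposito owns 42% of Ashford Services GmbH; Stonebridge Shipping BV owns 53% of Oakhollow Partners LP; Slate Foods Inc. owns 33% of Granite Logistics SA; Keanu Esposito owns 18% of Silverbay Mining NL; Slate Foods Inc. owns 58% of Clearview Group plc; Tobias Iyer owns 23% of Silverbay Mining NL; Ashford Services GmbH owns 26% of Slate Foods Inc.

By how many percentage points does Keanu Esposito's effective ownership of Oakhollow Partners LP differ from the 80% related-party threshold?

By spousal attribution (R3), Keanu Esposito is treated as also owning Sven Esposito's interest in Ashford Services GmbH, giving 42% + 35% = 77%.
By spousal attribution (R3), Keanu Esposito is treated as also owning Sven Esposito's interest in Silverbay Mining NL, giving 18% + 59% = 77%.
By spousal attribution (R3), Keanu Esposito is treated as owning Sven Esposito's 17% interest in Oakhollow Partners LP.
Chain via Ashford Services GmbH → Slate Foods Inc. → Granite Logistics SA (R1): 77% × 26% × 33% × 22% = 1.453452% of Oakhollow Partners LP.
Chain via Silverbay Mining NL → Highfield Capital LLC → Stonebridge Shipping BV (R1): 77% × 87% × 74% × 53% = 26.273478% of Oakhollow Partners LP.
Direct interest in Oakhollow Partners LP: 17%.
Aggregating (R2): 1.453452% + 26.273478% + 17% = 44.72693%.
44.72693% falls short of the 80% threshold by 35.27307 percentage points.

35.27307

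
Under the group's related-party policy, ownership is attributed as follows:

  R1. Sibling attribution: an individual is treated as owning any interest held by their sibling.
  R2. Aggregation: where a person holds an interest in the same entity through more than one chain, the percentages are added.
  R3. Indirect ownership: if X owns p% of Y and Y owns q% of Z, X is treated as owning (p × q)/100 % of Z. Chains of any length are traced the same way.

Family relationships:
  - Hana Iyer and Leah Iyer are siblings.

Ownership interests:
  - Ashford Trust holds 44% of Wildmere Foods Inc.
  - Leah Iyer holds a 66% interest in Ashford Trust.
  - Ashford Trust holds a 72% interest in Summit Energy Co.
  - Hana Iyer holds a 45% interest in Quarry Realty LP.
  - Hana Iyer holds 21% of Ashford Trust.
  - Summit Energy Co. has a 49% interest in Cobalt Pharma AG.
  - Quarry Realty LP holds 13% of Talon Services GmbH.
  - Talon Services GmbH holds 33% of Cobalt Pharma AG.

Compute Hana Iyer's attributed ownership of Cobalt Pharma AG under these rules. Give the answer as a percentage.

32.6241%

By sibling attribution (R1), Hana Iyer is treated as also owning Leah Iyer's interest in Ashford Trust, giving 21% + 66% = 87%.
Chain via Ashford Trust → Summit Energy Co. (R3): 87% × 72% × 49% = 30.6936% of Cobalt Pharma AG.
Chain via Quarry Realty LP → Talon Services GmbH (R3): 45% × 13% × 33% = 1.9305% of Cobalt Pharma AG.
Aggregating (R2): 30.6936% + 1.9305% = 32.6241%.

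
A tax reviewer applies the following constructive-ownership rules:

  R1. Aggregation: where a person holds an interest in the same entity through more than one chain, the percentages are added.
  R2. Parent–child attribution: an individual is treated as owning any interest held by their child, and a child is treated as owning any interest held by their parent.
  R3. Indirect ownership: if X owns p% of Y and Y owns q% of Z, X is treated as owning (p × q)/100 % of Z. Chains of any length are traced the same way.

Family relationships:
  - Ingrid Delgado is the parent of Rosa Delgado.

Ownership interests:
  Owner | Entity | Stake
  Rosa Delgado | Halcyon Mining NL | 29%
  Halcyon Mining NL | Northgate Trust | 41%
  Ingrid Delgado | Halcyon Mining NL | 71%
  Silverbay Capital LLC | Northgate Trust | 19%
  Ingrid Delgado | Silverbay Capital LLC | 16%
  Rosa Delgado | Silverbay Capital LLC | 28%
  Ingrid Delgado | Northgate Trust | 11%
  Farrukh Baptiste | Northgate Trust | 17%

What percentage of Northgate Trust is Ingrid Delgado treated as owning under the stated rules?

60.36%

By parent–child attribution (R2), Ingrid Delgado is treated as also owning Rosa Delgado's interest in Silverbay Capital LLC, giving 16% + 28% = 44%.
By parent–child attribution (R2), Ingrid Delgado is treated as also owning Rosa Delgado's interest in Halcyon Mining NL, giving 71% + 29% = 100%.
Chain via Silverbay Capital LLC (R3): 44% × 19% = 8.36% of Northgate Trust.
Chain via Halcyon Mining NL (R3): 100% × 41% = 41% of Northgate Trust.
Direct interest in Northgate Trust: 11%.
Aggregating (R1): 8.36% + 41% + 11% = 60.36%.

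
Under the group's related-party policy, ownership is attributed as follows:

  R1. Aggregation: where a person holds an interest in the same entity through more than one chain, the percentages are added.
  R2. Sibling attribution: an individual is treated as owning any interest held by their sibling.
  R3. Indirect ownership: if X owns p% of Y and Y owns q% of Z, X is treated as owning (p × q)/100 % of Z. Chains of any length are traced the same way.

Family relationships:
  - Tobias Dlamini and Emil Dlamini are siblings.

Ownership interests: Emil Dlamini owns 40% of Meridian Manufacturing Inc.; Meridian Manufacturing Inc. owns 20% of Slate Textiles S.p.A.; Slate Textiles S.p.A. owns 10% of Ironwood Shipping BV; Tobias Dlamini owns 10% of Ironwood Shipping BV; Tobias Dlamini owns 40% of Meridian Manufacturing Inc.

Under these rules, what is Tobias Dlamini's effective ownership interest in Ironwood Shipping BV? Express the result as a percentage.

11.6%

By sibling attribution (R2), Tobias Dlamini is treated as also owning Emil Dlamini's interest in Meridian Manufacturing Inc, giving 40% + 40% = 80%.
Chain via Meridian Manufacturing Inc. → Slate Textiles S.p.A. (R3): 80% × 20% × 10% = 1.6% of Ironwood Shipping BV.
Direct interest in Ironwood Shipping BV: 10%.
Aggregating (R1): 1.6% + 10% = 11.6%.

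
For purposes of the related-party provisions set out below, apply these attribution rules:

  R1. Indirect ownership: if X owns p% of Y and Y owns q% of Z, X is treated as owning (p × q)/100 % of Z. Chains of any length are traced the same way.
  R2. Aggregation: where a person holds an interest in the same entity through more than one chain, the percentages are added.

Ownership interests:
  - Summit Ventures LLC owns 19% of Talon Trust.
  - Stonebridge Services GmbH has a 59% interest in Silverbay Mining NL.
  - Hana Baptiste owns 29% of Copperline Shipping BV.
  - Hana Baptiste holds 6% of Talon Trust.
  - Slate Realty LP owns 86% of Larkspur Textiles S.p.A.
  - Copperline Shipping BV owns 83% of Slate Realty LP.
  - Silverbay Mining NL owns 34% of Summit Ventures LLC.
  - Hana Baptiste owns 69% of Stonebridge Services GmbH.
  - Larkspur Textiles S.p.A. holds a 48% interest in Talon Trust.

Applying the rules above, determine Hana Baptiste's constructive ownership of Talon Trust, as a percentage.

Chain via Copperline Shipping BV → Slate Realty LP → Larkspur Textiles S.p.A. (R1): 29% × 83% × 86% × 48% = 9.936096% of Talon Trust.
Chain via Stonebridge Services GmbH → Silverbay Mining NL → Summit Ventures LLC (R1): 69% × 59% × 34% × 19% = 2.629866% of Talon Trust.
Direct interest in Talon Trust: 6%.
Aggregating (R2): 9.936096% + 2.629866% + 6% = 18.565962%.

18.565962%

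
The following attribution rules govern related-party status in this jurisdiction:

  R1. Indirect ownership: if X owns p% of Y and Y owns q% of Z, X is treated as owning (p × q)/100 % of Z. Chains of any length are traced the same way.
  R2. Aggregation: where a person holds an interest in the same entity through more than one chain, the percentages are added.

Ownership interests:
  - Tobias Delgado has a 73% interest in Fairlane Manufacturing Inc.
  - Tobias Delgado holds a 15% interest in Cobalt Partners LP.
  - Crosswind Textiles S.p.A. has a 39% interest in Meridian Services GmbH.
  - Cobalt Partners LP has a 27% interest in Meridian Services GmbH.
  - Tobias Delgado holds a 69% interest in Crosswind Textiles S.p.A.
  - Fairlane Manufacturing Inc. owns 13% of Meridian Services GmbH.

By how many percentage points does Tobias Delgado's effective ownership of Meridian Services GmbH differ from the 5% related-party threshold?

35.45

Chain via Fairlane Manufacturing Inc. (R1): 73% × 13% = 9.49% of Meridian Services GmbH.
Chain via Crosswind Textiles S.p.A. (R1): 69% × 39% = 26.91% of Meridian Services GmbH.
Chain via Cobalt Partners LP (R1): 15% × 27% = 4.05% of Meridian Services GmbH.
Aggregating (R2): 9.49% + 26.91% + 4.05% = 40.45%.
40.45% exceeds the 5% threshold by 35.45 percentage points.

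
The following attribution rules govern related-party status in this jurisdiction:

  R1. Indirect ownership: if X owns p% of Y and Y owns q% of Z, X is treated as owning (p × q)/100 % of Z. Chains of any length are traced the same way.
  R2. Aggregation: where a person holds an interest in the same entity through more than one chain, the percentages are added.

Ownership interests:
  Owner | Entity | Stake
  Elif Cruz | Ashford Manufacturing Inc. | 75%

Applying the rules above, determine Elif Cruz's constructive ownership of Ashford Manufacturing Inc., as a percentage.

Direct interest in Ashford Manufacturing Inc: 75%.

75%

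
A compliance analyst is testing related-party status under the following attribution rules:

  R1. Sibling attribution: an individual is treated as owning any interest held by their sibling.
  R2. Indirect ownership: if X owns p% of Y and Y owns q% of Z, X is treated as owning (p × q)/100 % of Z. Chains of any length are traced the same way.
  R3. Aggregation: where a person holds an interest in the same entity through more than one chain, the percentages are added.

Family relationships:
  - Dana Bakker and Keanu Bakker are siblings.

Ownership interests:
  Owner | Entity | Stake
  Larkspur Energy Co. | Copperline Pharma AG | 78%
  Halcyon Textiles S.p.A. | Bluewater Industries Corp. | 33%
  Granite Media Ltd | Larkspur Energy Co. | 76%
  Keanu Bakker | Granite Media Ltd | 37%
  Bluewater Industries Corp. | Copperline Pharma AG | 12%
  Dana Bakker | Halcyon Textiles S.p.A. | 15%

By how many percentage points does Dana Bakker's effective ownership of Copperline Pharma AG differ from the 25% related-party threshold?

By sibling attribution (R1), Dana Bakker is treated as owning Keanu Bakker's 37% interest in Granite Media Ltd.
Chain via Halcyon Textiles S.p.A. → Bluewater Industries Corp. (R2): 15% × 33% × 12% = 0.594% of Copperline Pharma AG.
Chain via Granite Media Ltd → Larkspur Energy Co. (R2): 37% × 76% × 78% = 21.9336% of Copperline Pharma AG.
Aggregating (R3): 0.594% + 21.9336% = 22.5276%.
22.5276% falls short of the 25% threshold by 2.4724 percentage points.

2.4724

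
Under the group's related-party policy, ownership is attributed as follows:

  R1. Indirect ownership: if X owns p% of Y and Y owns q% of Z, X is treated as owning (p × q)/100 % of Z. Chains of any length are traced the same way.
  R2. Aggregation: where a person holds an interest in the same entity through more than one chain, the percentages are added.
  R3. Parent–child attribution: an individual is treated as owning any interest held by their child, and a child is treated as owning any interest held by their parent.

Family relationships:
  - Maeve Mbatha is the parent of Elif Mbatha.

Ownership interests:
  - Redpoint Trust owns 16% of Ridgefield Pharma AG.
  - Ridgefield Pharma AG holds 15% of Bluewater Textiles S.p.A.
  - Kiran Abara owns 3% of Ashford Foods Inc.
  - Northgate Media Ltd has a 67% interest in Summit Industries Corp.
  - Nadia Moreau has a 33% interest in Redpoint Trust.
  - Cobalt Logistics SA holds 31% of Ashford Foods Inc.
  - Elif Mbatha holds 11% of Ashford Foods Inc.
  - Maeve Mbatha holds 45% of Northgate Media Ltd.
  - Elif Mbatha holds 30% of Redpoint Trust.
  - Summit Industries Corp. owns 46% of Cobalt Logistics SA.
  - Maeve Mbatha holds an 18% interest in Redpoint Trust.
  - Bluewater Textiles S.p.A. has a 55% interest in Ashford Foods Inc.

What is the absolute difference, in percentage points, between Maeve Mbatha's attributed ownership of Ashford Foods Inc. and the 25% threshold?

By parent–child attribution (R3), Maeve Mbatha is treated as also owning Elif Mbatha's interest in Redpoint Trust, giving 18% + 30% = 48%.
By parent–child attribution (R3), Maeve Mbatha is treated as owning Elif Mbatha's 11% interest in Ashford Foods Inc.
Chain via Redpoint Trust → Ridgefield Pharma AG → Bluewater Textiles S.p.A. (R1): 48% × 16% × 15% × 55% = 0.6336% of Ashford Foods Inc.
Chain via Northgate Media Ltd → Summit Industries Corp. → Cobalt Logistics SA (R1): 45% × 67% × 46% × 31% = 4.29939% of Ashford Foods Inc.
Direct interest in Ashford Foods Inc: 11%.
Aggregating (R2): 0.6336% + 4.29939% + 11% = 15.93299%.
15.93299% falls short of the 25% threshold by 9.06701 percentage points.

9.06701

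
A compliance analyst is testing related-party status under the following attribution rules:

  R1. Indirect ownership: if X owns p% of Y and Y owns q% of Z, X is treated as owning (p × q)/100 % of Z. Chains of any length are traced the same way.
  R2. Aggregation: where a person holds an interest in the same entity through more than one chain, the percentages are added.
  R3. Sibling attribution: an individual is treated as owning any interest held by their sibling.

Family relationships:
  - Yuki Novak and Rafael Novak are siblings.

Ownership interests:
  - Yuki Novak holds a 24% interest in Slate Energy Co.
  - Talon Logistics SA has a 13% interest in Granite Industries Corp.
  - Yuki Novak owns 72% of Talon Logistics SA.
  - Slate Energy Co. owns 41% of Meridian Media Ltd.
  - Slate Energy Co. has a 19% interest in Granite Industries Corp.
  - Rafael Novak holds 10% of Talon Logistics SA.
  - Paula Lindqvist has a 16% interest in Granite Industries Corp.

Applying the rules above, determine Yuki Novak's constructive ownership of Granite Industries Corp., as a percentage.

By sibling attribution (R3), Yuki Novak is treated as also owning Rafael Novak's interest in Talon Logistics SA, giving 72% + 10% = 82%.
Chain via Talon Logistics SA (R1): 82% × 13% = 10.66% of Granite Industries Corp.
Chain via Slate Energy Co. (R1): 24% × 19% = 4.56% of Granite Industries Corp.
Aggregating (R2): 10.66% + 4.56% = 15.22%.

15.22%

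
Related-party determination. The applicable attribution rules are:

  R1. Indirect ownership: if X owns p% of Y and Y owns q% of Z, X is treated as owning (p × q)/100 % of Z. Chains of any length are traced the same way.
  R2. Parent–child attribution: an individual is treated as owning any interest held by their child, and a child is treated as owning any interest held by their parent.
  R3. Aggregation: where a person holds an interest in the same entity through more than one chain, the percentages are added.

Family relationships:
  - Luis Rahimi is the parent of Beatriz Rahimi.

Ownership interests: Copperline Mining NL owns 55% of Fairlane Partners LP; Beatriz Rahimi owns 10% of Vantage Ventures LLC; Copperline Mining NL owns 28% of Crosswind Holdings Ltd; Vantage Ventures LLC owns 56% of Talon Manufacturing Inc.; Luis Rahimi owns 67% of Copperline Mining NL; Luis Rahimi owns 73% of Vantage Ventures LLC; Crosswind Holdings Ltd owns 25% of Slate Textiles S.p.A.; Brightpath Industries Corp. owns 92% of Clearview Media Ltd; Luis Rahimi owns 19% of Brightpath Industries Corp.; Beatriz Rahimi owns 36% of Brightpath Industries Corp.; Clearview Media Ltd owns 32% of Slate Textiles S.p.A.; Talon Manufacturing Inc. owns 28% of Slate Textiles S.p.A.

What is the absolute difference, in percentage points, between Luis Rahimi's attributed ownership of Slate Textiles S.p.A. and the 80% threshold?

46.1036

By parent–child attribution (R2), Luis Rahimi is treated as also owning Beatriz Rahimi's interest in Brightpath Industries Corp, giving 19% + 36% = 55%.
By parent–child attribution (R2), Luis Rahimi is treated as also owning Beatriz Rahimi's interest in Vantage Ventures LLC, giving 73% + 10% = 83%.
Chain via Brightpath Industries Corp. → Clearview Media Ltd (R1): 55% × 92% × 32% = 16.192% of Slate Textiles S.p.A.
Chain via Vantage Ventures LLC → Talon Manufacturing Inc. (R1): 83% × 56% × 28% = 13.0144% of Slate Textiles S.p.A.
Chain via Copperline Mining NL → Crosswind Holdings Ltd (R1): 67% × 28% × 25% = 4.69% of Slate Textiles S.p.A.
Aggregating (R3): 16.192% + 13.0144% + 4.69% = 33.8964%.
33.8964% falls short of the 80% threshold by 46.1036 percentage points.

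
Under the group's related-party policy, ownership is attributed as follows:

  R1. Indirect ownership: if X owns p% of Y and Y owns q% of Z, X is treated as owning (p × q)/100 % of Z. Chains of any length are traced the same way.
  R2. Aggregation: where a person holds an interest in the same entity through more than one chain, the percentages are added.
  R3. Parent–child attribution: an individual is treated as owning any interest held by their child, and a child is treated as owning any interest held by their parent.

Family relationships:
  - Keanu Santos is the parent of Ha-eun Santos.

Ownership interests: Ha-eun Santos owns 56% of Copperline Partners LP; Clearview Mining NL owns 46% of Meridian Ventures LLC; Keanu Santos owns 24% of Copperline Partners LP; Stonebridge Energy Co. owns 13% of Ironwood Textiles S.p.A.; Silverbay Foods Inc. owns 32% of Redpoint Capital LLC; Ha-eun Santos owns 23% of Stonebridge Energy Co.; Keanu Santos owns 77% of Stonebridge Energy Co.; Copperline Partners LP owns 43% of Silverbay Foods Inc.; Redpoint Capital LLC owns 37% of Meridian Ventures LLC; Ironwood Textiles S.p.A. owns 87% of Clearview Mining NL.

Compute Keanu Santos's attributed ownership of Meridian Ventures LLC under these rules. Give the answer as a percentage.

9.27556%

By parent–child attribution (R3), Keanu Santos is treated as also owning Ha-eun Santos's interest in Copperline Partners LP, giving 24% + 56% = 80%.
By parent–child attribution (R3), Keanu Santos is treated as also owning Ha-eun Santos's interest in Stonebridge Energy Co, giving 77% + 23% = 100%.
Chain via Copperline Partners LP → Silverbay Foods Inc. → Redpoint Capital LLC (R1): 80% × 43% × 32% × 37% = 4.07296% of Meridian Ventures LLC.
Chain via Stonebridge Energy Co. → Ironwood Textiles S.p.A. → Clearview Mining NL (R1): 100% × 13% × 87% × 46% = 5.2026% of Meridian Ventures LLC.
Aggregating (R2): 4.07296% + 5.2026% = 9.27556%.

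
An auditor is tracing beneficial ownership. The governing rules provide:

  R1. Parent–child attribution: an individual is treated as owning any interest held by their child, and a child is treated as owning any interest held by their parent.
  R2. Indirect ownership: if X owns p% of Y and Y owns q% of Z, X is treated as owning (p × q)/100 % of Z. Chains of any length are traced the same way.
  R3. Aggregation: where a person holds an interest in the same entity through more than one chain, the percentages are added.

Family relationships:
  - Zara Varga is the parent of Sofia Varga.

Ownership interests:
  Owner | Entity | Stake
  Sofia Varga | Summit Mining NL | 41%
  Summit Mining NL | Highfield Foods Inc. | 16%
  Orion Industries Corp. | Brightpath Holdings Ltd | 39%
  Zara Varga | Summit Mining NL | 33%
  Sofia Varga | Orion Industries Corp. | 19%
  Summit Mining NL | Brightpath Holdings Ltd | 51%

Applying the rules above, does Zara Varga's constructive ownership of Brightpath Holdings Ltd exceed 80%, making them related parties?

By parent–child attribution (R1), Zara Varga is treated as also owning Sofia Varga's interest in Summit Mining NL, giving 33% + 41% = 74%.
By parent–child attribution (R1), Zara Varga is treated as owning Sofia Varga's 19% interest in Orion Industries Corp.
Chain via Summit Mining NL (R2): 74% × 51% = 37.74% of Brightpath Holdings Ltd.
Chain via Orion Industries Corp. (R2): 19% × 39% = 7.41% of Brightpath Holdings Ltd.
Aggregating (R3): 37.74% + 7.41% = 45.15%.
45.15% does not exceed the 80% threshold, so Zara is not a related party to Brightpath Holdings Ltd.

No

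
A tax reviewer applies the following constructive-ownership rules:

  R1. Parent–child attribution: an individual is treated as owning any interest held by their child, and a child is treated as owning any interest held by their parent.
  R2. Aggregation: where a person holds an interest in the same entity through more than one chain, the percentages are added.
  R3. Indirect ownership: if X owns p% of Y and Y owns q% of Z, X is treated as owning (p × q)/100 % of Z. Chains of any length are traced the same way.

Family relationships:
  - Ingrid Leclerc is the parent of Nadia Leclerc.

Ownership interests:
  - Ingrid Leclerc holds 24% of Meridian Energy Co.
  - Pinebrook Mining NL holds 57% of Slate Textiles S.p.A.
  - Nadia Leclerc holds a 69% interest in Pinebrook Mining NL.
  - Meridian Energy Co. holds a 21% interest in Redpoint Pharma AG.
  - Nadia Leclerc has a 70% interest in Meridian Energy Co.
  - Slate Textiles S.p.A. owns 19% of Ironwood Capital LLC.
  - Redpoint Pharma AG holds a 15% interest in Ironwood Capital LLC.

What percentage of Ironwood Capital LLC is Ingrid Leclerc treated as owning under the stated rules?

By parent–child attribution (R1), Ingrid Leclerc is treated as also owning Nadia Leclerc's interest in Meridian Energy Co, giving 24% + 70% = 94%.
By parent–child attribution (R1), Ingrid Leclerc is treated as owning Nadia Leclerc's 69% interest in Pinebrook Mining NL.
Chain via Meridian Energy Co. → Redpoint Pharma AG (R3): 94% × 21% × 15% = 2.961% of Ironwood Capital LLC.
Chain via Pinebrook Mining NL → Slate Textiles S.p.A. (R3): 69% × 57% × 19% = 7.4727% of Ironwood Capital LLC.
Aggregating (R2): 2.961% + 7.4727% = 10.4337%.

10.4337%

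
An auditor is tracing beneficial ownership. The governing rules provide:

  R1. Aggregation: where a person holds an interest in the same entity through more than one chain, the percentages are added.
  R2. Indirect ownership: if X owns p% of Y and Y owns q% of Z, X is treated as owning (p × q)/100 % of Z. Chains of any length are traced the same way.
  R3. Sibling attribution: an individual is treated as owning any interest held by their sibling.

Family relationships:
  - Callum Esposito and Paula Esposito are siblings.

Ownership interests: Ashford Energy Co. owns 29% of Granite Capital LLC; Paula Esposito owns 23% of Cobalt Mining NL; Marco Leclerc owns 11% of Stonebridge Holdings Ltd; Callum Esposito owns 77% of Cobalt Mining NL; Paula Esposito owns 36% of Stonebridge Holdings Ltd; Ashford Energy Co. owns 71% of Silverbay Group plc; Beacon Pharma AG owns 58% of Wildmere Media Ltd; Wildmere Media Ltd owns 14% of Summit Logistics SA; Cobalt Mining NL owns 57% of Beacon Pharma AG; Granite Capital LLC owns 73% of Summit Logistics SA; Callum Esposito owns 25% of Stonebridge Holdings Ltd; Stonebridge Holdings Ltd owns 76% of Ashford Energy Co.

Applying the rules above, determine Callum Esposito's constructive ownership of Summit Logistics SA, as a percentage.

14.442812%

By sibling attribution (R3), Callum Esposito is treated as also owning Paula Esposito's interest in Stonebridge Holdings Ltd, giving 25% + 36% = 61%.
By sibling attribution (R3), Callum Esposito is treated as also owning Paula Esposito's interest in Cobalt Mining NL, giving 77% + 23% = 100%.
Chain via Stonebridge Holdings Ltd → Ashford Energy Co. → Granite Capital LLC (R2): 61% × 76% × 29% × 73% = 9.814412% of Summit Logistics SA.
Chain via Cobalt Mining NL → Beacon Pharma AG → Wildmere Media Ltd (R2): 100% × 57% × 58% × 14% = 4.6284% of Summit Logistics SA.
Aggregating (R1): 9.814412% + 4.6284% = 14.442812%.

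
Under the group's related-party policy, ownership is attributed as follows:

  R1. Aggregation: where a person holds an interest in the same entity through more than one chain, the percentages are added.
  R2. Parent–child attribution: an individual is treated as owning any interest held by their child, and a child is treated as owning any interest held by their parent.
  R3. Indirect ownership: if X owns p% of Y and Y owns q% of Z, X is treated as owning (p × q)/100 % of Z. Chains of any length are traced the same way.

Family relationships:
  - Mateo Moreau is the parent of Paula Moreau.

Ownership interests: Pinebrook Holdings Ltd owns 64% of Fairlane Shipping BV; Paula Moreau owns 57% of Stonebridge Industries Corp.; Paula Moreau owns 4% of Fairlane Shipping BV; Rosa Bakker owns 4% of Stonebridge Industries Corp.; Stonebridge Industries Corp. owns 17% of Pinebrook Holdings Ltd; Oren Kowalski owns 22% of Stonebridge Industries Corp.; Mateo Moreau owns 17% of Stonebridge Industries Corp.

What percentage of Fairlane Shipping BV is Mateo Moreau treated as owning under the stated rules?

12.0512%

By parent–child attribution (R2), Mateo Moreau is treated as also owning Paula Moreau's interest in Stonebridge Industries Corp, giving 17% + 57% = 74%.
By parent–child attribution (R2), Mateo Moreau is treated as owning Paula Moreau's 4% interest in Fairlane Shipping BV.
Chain via Stonebridge Industries Corp. → Pinebrook Holdings Ltd (R3): 74% × 17% × 64% = 8.0512% of Fairlane Shipping BV.
Direct interest in Fairlane Shipping BV: 4%.
Aggregating (R1): 8.0512% + 4% = 12.0512%.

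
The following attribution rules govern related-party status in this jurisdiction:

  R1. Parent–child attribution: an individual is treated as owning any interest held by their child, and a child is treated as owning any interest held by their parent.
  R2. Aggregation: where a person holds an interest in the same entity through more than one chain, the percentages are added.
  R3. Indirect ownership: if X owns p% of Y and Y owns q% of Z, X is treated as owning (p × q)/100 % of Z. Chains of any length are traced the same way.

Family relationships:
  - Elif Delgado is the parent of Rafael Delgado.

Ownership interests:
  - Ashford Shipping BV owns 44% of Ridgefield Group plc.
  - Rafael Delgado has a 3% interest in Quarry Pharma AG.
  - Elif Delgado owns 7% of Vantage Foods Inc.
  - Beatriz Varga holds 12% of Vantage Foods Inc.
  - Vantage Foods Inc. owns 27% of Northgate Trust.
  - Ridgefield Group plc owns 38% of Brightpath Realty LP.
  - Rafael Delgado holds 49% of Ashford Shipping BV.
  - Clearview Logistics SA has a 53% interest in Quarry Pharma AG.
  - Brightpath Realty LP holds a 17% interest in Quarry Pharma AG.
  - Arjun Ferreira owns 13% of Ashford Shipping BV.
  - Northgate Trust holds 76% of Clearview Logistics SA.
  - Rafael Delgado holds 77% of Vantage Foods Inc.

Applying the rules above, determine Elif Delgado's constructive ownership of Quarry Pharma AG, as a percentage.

By parent–child attribution (R1), Elif Delgado is treated as also owning Rafael Delgado's interest in Vantage Foods Inc, giving 7% + 77% = 84%.
By parent–child attribution (R1), Elif Delgado is treated as owning Rafael Delgado's 49% interest in Ashford Shipping BV.
By parent–child attribution (R1), Elif Delgado is treated as owning Rafael Delgado's 3% interest in Quarry Pharma AG.
Chain via Vantage Foods Inc. → Northgate Trust → Clearview Logistics SA (R3): 84% × 27% × 76% × 53% = 9.135504% of Quarry Pharma AG.
Chain via Ashford Shipping BV → Ridgefield Group plc → Brightpath Realty LP (R3): 49% × 44% × 38% × 17% = 1.392776% of Quarry Pharma AG.
Direct interest in Quarry Pharma AG: 3%.
Aggregating (R2): 9.135504% + 1.392776% + 3% = 13.52828%.

13.52828%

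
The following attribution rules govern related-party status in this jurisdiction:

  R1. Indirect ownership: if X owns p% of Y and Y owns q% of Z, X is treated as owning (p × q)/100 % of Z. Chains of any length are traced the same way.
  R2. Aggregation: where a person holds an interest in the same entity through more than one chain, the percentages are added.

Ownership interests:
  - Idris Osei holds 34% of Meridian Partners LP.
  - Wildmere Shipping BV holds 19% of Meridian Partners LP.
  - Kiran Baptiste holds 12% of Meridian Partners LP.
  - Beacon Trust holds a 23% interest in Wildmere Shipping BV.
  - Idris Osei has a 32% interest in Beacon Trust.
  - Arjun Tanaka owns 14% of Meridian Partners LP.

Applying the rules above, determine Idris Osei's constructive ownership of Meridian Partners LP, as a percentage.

35.3984%

Chain via Beacon Trust → Wildmere Shipping BV (R1): 32% × 23% × 19% = 1.3984% of Meridian Partners LP.
Direct interest in Meridian Partners LP: 34%.
Aggregating (R2): 1.3984% + 34% = 35.3984%.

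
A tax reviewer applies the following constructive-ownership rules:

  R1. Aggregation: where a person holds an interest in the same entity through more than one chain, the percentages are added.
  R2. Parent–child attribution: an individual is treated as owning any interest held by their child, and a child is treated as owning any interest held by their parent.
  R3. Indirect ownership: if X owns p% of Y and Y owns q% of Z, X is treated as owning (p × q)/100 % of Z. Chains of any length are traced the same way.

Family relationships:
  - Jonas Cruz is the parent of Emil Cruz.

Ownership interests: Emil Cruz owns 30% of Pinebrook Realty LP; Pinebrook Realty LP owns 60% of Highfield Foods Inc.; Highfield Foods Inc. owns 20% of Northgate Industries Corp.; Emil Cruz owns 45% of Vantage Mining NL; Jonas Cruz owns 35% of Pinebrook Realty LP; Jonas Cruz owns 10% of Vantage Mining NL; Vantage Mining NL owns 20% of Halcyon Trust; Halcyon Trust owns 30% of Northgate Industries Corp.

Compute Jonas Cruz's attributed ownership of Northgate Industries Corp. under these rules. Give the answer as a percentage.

11.1%

By parent–child attribution (R2), Jonas Cruz is treated as also owning Emil Cruz's interest in Pinebrook Realty LP, giving 35% + 30% = 65%.
By parent–child attribution (R2), Jonas Cruz is treated as also owning Emil Cruz's interest in Vantage Mining NL, giving 10% + 45% = 55%.
Chain via Pinebrook Realty LP → Highfield Foods Inc. (R3): 65% × 60% × 20% = 7.8% of Northgate Industries Corp.
Chain via Vantage Mining NL → Halcyon Trust (R3): 55% × 20% × 30% = 3.3% of Northgate Industries Corp.
Aggregating (R1): 7.8% + 3.3% = 11.1%.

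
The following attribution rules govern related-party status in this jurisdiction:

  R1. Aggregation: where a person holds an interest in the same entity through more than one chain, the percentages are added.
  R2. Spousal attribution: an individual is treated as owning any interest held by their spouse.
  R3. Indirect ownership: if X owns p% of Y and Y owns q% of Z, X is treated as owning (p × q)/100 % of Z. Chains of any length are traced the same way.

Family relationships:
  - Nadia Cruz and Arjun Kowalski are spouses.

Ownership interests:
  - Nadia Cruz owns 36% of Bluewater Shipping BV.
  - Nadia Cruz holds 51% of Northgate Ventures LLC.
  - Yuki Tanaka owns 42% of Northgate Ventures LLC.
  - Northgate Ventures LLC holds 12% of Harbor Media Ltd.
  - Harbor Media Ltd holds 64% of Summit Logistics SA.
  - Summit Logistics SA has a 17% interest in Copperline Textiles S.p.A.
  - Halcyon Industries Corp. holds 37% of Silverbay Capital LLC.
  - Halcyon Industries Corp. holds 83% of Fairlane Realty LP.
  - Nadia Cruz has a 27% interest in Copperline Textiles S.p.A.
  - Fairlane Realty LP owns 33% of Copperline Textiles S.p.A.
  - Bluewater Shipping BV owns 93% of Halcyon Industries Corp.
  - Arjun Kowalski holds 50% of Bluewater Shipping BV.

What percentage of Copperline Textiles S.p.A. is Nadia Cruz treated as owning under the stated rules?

By spousal attribution (R2), Nadia Cruz is treated as also owning Arjun Kowalski's interest in Bluewater Shipping BV, giving 36% + 50% = 86%.
Chain via Northgate Ventures LLC → Harbor Media Ltd → Summit Logistics SA (R3): 51% × 12% × 64% × 17% = 0.665856% of Copperline Textiles S.p.A.
Chain via Bluewater Shipping BV → Halcyon Industries Corp. → Fairlane Realty LP (R3): 86% × 93% × 83% × 33% = 21.906522% of Copperline Textiles S.p.A.
Direct interest in Copperline Textiles S.p.A: 27%.
Aggregating (R1): 0.665856% + 21.906522% + 27% = 49.572378%.

49.572378%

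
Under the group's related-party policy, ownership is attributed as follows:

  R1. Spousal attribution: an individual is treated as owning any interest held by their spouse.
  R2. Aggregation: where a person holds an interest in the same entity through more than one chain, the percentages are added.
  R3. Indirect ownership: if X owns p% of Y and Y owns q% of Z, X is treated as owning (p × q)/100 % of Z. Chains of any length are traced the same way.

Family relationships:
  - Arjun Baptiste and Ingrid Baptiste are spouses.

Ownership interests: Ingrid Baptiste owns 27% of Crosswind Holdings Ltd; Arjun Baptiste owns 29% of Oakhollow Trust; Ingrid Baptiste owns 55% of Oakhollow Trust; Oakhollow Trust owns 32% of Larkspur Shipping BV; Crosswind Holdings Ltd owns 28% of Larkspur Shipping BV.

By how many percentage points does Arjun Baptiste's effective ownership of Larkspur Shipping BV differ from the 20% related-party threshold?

14.44

By spousal attribution (R1), Arjun Baptiste is treated as also owning Ingrid Baptiste's interest in Oakhollow Trust, giving 29% + 55% = 84%.
By spousal attribution (R1), Arjun Baptiste is treated as owning Ingrid Baptiste's 27% interest in Crosswind Holdings Ltd.
Chain via Oakhollow Trust (R3): 84% × 32% = 26.88% of Larkspur Shipping BV.
Chain via Crosswind Holdings Ltd (R3): 27% × 28% = 7.56% of Larkspur Shipping BV.
Aggregating (R2): 26.88% + 7.56% = 34.44%.
34.44% exceeds the 20% threshold by 14.44 percentage points.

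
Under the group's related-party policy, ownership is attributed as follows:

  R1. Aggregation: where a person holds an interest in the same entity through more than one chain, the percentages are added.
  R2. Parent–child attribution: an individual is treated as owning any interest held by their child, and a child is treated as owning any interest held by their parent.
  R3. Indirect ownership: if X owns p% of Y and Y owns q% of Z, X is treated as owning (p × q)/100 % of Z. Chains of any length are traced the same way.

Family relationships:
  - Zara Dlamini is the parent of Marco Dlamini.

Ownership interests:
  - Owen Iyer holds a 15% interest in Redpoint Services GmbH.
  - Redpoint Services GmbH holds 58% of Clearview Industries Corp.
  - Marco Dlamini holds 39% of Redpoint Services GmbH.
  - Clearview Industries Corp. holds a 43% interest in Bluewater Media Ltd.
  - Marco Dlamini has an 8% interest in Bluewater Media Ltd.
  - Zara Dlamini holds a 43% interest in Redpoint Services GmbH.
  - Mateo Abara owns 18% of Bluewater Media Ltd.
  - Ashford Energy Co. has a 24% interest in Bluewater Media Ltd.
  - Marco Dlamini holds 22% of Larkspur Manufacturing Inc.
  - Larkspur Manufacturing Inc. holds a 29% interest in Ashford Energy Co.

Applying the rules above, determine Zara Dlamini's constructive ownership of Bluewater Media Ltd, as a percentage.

29.982%

By parent–child attribution (R2), Zara Dlamini is treated as also owning Marco Dlamini's interest in Redpoint Services GmbH, giving 43% + 39% = 82%.
By parent–child attribution (R2), Zara Dlamini is treated as owning Marco Dlamini's 22% interest in Larkspur Manufacturing Inc.
By parent–child attribution (R2), Zara Dlamini is treated as owning Marco Dlamini's 8% interest in Bluewater Media Ltd.
Chain via Redpoint Services GmbH → Clearview Industries Corp. (R3): 82% × 58% × 43% = 20.4508% of Bluewater Media Ltd.
Chain via Larkspur Manufacturing Inc. → Ashford Energy Co. (R3): 22% × 29% × 24% = 1.5312% of Bluewater Media Ltd.
Direct interest in Bluewater Media Ltd: 8%.
Aggregating (R1): 20.4508% + 1.5312% + 8% = 29.982%.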